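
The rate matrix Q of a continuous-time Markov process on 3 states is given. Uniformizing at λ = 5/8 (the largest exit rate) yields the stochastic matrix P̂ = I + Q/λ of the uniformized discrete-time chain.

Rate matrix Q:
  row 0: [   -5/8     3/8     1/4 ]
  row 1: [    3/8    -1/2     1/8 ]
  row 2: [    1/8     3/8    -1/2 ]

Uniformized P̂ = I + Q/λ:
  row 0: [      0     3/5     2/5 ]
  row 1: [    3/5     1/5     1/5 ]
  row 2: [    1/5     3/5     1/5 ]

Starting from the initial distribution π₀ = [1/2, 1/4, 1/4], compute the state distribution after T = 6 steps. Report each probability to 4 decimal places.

π = [0.3110, 0.4278, 0.2612]

t=0: π = [0.5000, 0.2500, 0.2500]
t=1: π = [0.2000, 0.5000, 0.3000]
t=2: π = [0.3600, 0.4000, 0.2400]
t=3: π = [0.2880, 0.4400, 0.2720]
t=4: π = [0.3184, 0.4240, 0.2576]
t=5: π = [0.3059, 0.4304, 0.2637]
t=6: π = [0.3110, 0.4278, 0.2612]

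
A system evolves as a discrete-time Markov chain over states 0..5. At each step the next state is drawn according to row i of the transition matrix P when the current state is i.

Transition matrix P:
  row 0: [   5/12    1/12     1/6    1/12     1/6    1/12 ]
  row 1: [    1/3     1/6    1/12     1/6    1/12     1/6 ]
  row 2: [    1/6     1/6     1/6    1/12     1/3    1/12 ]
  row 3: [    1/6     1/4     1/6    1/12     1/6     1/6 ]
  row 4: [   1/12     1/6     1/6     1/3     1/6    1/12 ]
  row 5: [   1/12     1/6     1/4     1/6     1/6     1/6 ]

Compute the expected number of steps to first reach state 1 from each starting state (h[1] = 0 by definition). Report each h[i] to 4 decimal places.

First-step conditioning: h[1] = 0; for i ≠ 1, h[i] = 1 + Σ_k P[i][k]·h[k].
  h[0] = 1 + 5/12·h[0] + 1/6·h[2] + 1/12·h[3] + 1/6·h[4] + 1/12·h[5]
  h[2] = 1 + 1/6·h[0] + 1/6·h[2] + 1/12·h[3] + 1/3·h[4] + 1/12·h[5]
  h[3] = 1 + 1/6·h[0] + 1/6·h[2] + 1/12·h[3] + 1/6·h[4] + 1/6·h[5]
  h[4] = 1 + 1/12·h[0] + 1/6·h[2] + 1/3·h[3] + 1/6·h[4] + 1/12·h[5]
  h[5] = 1 + 1/12·h[0] + 1/4·h[2] + 1/6·h[3] + 1/6·h[4] + 1/6·h[5]
Solving the 5×5 linear system over states ≠ 1 gives exactly h = [113148/16565, 0, 101316/16565, 93192/16565, 19746/3313, 99972/16565] (h[1] = 0 is the target).

h = [6.8305, 0.0000, 6.1163, 5.6258, 5.9602, 6.0351]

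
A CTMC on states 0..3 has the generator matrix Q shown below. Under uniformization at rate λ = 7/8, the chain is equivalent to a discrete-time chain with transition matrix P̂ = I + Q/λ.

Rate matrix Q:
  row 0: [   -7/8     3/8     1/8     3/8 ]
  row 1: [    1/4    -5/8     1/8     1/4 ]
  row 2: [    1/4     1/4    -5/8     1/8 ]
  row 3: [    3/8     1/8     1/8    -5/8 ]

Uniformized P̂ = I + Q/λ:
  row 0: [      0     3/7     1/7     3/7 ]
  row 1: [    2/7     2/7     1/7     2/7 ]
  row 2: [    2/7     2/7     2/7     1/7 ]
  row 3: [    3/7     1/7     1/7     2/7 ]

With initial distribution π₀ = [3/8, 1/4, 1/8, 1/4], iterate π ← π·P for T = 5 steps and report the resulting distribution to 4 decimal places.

π = [0.2548, 0.2799, 0.1667, 0.2986]

t=0: π = [0.3750, 0.2500, 0.1250, 0.2500]
t=1: π = [0.2143, 0.3036, 0.1607, 0.3214]
t=2: π = [0.2704, 0.2704, 0.1658, 0.2934]
t=3: π = [0.2504, 0.2824, 0.1665, 0.3007]
t=4: π = [0.2571, 0.2785, 0.1666, 0.2977]
t=5: π = [0.2548, 0.2799, 0.1667, 0.2986]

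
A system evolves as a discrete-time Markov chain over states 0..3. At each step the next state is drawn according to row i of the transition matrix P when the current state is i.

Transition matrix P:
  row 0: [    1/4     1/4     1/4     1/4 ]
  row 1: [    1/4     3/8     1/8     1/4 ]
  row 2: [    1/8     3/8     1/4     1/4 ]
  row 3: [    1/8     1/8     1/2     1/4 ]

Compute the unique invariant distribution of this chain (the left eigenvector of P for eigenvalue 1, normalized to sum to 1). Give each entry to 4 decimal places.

Balance equations π_j = Σ_i π_i·P[i][j]:
  π_0 = 1/4·π_0 + 1/4·π_1 + 1/8·π_2 + 1/8·π_3
  π_1 = 1/4·π_0 + 3/8·π_1 + 3/8·π_2 + 1/8·π_3
  π_2 = 1/4·π_0 + 1/8·π_1 + 1/4·π_2 + 1/2·π_3
  normalize: π_0 + π_1 + π_2 + π_3 = 1
Solving the linear system gives exactly π = [7/38, 11/38, 21/76, 1/4].

π = [0.1842, 0.2895, 0.2763, 0.2500]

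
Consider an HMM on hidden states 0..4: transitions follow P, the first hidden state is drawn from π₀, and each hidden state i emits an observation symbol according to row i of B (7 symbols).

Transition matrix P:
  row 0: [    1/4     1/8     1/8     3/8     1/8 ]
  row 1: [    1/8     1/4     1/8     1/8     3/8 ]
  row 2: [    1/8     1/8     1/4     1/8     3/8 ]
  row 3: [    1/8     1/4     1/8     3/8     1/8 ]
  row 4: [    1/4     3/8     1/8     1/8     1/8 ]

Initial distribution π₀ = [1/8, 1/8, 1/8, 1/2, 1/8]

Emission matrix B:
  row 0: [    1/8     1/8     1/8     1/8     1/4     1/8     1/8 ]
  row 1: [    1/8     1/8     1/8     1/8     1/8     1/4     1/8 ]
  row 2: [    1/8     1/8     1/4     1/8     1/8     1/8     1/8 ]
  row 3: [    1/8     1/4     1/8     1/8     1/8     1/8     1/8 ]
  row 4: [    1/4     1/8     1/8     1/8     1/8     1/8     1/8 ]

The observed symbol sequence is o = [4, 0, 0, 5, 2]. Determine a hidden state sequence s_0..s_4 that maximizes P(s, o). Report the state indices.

t=0: δ = [3.125e-02, 1.562e-02, 1.562e-02, 6.250e-02, 1.562e-02]  (obs o_0=4)
t=1: δ = [9.766e-04, 1.953e-03, 9.766e-04, 2.930e-03, 1.953e-03]  ψ = [0, 3, 3, 3, 3]  (obs o_1=0)
t=2: δ = [6.104e-05, 9.155e-05, 4.578e-05, 1.373e-04, 1.831e-04]  ψ = [4, 3, 3, 3, 1]  (obs o_2=0)
t=3: δ = [5.722e-06, 1.717e-05, 2.861e-06, 6.437e-06, 4.292e-06]  ψ = [4, 4, 4, 3, 1]  (obs o_3=5)
t=4: δ = [2.682e-07, 5.364e-07, 5.364e-07, 3.017e-07, 8.047e-07]  ψ = [1, 1, 1, 3, 1]  (obs o_4=2)
backtrack: best end state = 4; path = [3, 1, 4, 1, 4]

path = [3, 1, 4, 1, 4]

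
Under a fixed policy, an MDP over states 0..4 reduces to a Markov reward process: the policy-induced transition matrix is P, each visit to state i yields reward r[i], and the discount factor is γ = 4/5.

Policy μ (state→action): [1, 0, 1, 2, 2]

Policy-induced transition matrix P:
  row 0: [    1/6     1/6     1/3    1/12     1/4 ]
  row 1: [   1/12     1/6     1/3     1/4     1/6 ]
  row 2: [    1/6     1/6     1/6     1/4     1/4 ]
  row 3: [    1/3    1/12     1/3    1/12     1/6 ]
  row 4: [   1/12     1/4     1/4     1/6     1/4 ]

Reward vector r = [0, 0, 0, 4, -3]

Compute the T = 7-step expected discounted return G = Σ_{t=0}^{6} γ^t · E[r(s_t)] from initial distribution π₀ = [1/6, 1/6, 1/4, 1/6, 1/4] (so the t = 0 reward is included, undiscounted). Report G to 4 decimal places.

G = 0.0209

t=0: π = [0.1667, 0.1667, 0.2500, 0.1667, 0.2500], E[r] = -0.0833, γ^t·E[r] = -0.083333, running G = -0.083333
t=1: π = [0.1597, 0.1736, 0.2708, 0.1736, 0.2222], E[r] = 0.0278, γ^t·E[r] = 0.022222, running G = -0.061111
t=2: π = [0.1626, 0.1707, 0.2697, 0.1759, 0.2211], E[r] = 0.0405, γ^t·E[r] = 0.025926, running G = -0.035185
t=3: π = [0.1633, 0.1704, 0.2700, 0.1752, 0.2211], E[r] = 0.0373, γ^t·E[r] = 0.019086, running G = -0.016099
t=4: π = [0.1632, 0.1705, 0.2699, 0.1752, 0.2212], E[r] = 0.0370, γ^t·E[r] = 0.015167, running G = -0.000932
t=5: π = [0.1632, 0.1705, 0.2699, 0.1752, 0.2212], E[r] = 0.0371, γ^t·E[r] = 0.012153, running G = 0.011221
t=6: π = [0.1632, 0.1705, 0.2699, 0.1752, 0.2212], E[r] = 0.0371, γ^t·E[r] = 0.009724, running G = 0.020945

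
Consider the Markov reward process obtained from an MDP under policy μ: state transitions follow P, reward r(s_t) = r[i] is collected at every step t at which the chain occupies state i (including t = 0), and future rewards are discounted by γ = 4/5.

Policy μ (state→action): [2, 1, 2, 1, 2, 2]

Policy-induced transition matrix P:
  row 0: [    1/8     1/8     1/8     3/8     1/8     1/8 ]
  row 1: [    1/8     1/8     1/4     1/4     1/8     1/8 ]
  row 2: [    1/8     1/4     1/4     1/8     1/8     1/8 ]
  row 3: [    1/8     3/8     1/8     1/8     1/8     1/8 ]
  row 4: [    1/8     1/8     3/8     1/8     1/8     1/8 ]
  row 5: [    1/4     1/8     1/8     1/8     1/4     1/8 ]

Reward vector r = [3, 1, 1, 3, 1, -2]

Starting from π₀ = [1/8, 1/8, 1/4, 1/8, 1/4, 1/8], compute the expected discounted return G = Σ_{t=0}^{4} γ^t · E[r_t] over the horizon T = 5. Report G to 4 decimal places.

t=0: π = [0.1250, 0.1250, 0.2500, 0.1250, 0.2500, 0.1250], E[r] = 1.1250, γ^t·E[r] = 1.125000, running G = 1.125000
t=1: π = [0.1406, 0.1875, 0.2344, 0.1719, 0.1406, 0.1250], E[r] = 1.2500, γ^t·E[r] = 1.000000, running G = 2.125000
t=2: π = [0.1406, 0.1973, 0.2129, 0.1836, 0.1406, 0.1250], E[r] = 1.2734, γ^t·E[r] = 0.815000, running G = 2.940000
t=3: π = [0.1406, 0.1975, 0.2114, 0.1848, 0.1406, 0.1250], E[r] = 1.2759, γ^t·E[r] = 0.653250, running G = 3.593250
t=4: π = [0.1406, 0.1976, 0.2113, 0.1848, 0.1406, 0.1250], E[r] = 1.2759, γ^t·E[r] = 0.522625, running G = 4.115875

G = 4.1159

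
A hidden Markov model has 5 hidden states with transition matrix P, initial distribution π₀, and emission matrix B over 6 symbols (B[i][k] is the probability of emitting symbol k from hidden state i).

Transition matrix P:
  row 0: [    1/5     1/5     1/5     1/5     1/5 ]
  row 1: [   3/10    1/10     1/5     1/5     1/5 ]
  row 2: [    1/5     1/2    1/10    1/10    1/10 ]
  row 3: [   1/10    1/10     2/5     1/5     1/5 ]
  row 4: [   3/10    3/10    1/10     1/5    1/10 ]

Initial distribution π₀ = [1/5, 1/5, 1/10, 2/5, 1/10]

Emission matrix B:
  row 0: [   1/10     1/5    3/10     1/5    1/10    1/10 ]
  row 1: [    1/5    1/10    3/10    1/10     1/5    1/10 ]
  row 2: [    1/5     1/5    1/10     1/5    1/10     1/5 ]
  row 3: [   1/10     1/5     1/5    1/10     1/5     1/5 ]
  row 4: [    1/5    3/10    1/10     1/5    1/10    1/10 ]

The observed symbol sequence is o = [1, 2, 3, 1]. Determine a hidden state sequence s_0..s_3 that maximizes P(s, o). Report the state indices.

t=0: δ = [4.000e-02, 2.000e-02, 2.000e-02, 8.000e-02, 3.000e-02]  (obs o_0=1)
t=1: δ = [2.700e-03, 3.000e-03, 3.200e-03, 3.200e-03, 1.600e-03]  ψ = [4, 2, 3, 3, 3]  (obs o_1=2)
t=2: δ = [1.800e-04, 1.600e-04, 2.560e-04, 6.400e-05, 1.280e-04]  ψ = [1, 2, 3, 3, 3]  (obs o_2=3)
t=3: δ = [1.024e-05, 1.280e-05, 7.200e-06, 7.200e-06, 1.080e-05]  ψ = [2, 2, 0, 0, 0]  (obs o_3=1)
backtrack: best end state = 1; path = [3, 3, 2, 1]

path = [3, 3, 2, 1]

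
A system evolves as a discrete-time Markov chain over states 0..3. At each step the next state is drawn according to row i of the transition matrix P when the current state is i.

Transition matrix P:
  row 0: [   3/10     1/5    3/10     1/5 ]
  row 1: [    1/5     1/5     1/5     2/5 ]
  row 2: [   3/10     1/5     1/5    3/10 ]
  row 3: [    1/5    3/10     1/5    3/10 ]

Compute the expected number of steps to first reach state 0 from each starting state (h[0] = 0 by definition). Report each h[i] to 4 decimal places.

h = [0.0000, 4.5455, 4.0909, 4.5455]

First-step conditioning: h[0] = 0; for i ≠ 0, h[i] = 1 + Σ_k P[i][k]·h[k].
  h[1] = 1 + 1/5·h[1] + 1/5·h[2] + 2/5·h[3]
  h[2] = 1 + 1/5·h[1] + 1/5·h[2] + 3/10·h[3]
  h[3] = 1 + 3/10·h[1] + 1/5·h[2] + 3/10·h[3]
Solving the 3×3 linear system over states ≠ 0 gives exactly h = [0, 50/11, 45/11, 50/11] (h[0] = 0 is the target).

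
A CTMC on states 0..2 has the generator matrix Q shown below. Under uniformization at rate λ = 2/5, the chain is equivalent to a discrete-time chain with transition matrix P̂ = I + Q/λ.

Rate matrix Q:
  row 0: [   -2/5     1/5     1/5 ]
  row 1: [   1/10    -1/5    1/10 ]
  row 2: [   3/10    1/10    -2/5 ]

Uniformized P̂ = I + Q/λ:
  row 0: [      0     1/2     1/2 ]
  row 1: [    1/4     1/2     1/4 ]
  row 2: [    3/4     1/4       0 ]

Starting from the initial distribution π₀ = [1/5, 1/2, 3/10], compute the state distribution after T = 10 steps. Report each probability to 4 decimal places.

t=0: π = [0.2000, 0.5000, 0.3000]
t=1: π = [0.3500, 0.4250, 0.2250]
t=2: π = [0.2750, 0.4438, 0.2813]
t=3: π = [0.3219, 0.4297, 0.2484]
t=4: π = [0.2938, 0.4379, 0.2684]
t=5: π = [0.3107, 0.4329, 0.2563]
t=6: π = [0.3005, 0.4359, 0.2636]
t=7: π = [0.3067, 0.4341, 0.2592]
t=8: π = [0.3029, 0.4352, 0.2619]
t=9: π = [0.3052, 0.4345, 0.2603]
t=10: π = [0.3038, 0.4349, 0.2612]

π = [0.3038, 0.4349, 0.2612]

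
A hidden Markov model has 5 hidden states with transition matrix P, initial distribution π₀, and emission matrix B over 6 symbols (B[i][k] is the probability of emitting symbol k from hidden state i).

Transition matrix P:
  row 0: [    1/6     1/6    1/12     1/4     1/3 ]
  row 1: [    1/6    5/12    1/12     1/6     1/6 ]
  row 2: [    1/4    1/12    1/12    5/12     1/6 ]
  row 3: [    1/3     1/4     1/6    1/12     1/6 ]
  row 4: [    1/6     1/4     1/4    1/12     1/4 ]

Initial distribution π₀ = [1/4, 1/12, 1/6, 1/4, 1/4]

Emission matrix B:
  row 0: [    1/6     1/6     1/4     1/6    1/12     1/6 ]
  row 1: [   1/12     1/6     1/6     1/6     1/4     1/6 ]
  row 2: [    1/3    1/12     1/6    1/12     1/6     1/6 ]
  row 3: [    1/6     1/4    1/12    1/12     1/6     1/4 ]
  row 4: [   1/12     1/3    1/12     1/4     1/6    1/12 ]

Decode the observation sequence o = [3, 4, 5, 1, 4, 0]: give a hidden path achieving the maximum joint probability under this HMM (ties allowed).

path = [4, 2, 3, 0, 4, 2]

t=0: δ = [4.167e-02, 1.389e-02, 1.389e-02, 2.083e-02, 6.250e-02]  (obs o_0=3)
t=1: δ = [8.681e-04, 3.906e-03, 2.604e-03, 1.736e-03, 2.604e-03]  ψ = [4, 4, 4, 0, 4]  (obs o_1=4)
t=2: δ = [1.085e-04, 2.713e-04, 1.085e-04, 2.713e-04, 5.425e-05]  ψ = [1, 1, 4, 2, 1]  (obs o_2=5)
t=3: δ = [1.507e-05, 1.884e-05, 3.768e-06, 1.130e-05, 1.507e-05]  ψ = [3, 1, 3, 1, 1]  (obs o_3=1)
t=4: δ = [3.140e-07, 1.962e-06, 6.279e-07, 6.279e-07, 8.372e-07]  ψ = [3, 1, 4, 0, 0]  (obs o_4=4)
t=5: δ = [5.451e-08, 6.814e-08, 6.977e-08, 5.451e-08, 2.725e-08]  ψ = [1, 1, 4, 1, 1]  (obs o_5=0)
backtrack: best end state = 2; path = [4, 2, 3, 0, 4, 2]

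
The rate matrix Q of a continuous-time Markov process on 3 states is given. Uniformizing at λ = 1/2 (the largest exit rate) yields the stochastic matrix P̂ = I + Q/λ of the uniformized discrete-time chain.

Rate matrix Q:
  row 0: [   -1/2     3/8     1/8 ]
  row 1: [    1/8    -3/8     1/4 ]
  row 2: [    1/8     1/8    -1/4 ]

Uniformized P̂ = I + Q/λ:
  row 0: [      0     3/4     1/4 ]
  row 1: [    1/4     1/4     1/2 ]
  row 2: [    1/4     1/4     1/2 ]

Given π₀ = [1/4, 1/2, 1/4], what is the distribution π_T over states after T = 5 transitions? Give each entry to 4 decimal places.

π = [0.2000, 0.3501, 0.4500]

t=0: π = [0.2500, 0.5000, 0.2500]
t=1: π = [0.1875, 0.3750, 0.4375]
t=2: π = [0.2031, 0.3438, 0.4531]
t=3: π = [0.1992, 0.3516, 0.4492]
t=4: π = [0.2002, 0.3496, 0.4502]
t=5: π = [0.2000, 0.3501, 0.4500]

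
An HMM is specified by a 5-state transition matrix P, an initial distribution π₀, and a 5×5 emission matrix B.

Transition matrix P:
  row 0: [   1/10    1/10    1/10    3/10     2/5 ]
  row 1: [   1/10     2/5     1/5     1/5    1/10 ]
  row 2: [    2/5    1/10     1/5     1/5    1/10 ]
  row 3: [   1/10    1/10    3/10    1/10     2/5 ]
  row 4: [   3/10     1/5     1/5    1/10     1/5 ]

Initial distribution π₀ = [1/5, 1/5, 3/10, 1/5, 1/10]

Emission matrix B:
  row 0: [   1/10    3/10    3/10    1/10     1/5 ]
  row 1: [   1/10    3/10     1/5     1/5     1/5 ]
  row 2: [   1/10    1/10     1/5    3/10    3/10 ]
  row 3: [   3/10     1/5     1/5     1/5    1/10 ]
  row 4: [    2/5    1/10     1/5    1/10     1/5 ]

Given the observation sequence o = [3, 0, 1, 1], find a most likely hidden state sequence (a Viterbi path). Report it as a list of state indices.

t=0: δ = [2.000e-02, 4.000e-02, 9.000e-02, 4.000e-02, 1.000e-02]  (obs o_0=3)
t=1: δ = [3.600e-03, 1.600e-03, 1.800e-03, 5.400e-03, 6.400e-03]  ψ = [2, 1, 2, 2, 3]  (obs o_1=0)
t=2: δ = [5.760e-04, 3.840e-04, 1.620e-04, 2.160e-04, 2.160e-04]  ψ = [4, 4, 3, 0, 3]  (obs o_2=1)
t=3: δ = [1.944e-05, 4.608e-05, 7.680e-06, 3.456e-05, 2.304e-05]  ψ = [2, 1, 1, 0, 0]  (obs o_3=1)
backtrack: best end state = 1; path = [3, 4, 1, 1]

path = [3, 4, 1, 1]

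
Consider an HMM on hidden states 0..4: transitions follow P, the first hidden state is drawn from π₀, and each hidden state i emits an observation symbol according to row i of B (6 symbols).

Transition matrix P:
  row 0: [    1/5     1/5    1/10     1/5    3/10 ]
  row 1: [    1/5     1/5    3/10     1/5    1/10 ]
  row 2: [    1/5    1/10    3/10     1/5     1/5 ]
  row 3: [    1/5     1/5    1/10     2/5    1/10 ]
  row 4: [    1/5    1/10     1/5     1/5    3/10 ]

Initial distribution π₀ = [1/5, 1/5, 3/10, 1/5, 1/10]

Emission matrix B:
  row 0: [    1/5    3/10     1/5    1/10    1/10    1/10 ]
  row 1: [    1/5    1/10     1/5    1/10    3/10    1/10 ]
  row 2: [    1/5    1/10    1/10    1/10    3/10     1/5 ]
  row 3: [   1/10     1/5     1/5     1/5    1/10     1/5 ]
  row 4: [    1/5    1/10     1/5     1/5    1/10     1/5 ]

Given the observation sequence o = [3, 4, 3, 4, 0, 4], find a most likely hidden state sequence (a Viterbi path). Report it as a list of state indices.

t=0: δ = [2.000e-02, 2.000e-02, 3.000e-02, 4.000e-02, 2.000e-02]  (obs o_0=3)
t=1: δ = [8.000e-04, 2.400e-03, 2.700e-03, 1.600e-03, 6.000e-04]  ψ = [3, 3, 2, 3, 0]  (obs o_1=4)
t=2: δ = [5.400e-05, 4.800e-05, 8.100e-05, 1.280e-04, 1.080e-04]  ψ = [2, 1, 2, 3, 2]  (obs o_2=3)
t=3: δ = [2.560e-06, 7.680e-06, 7.290e-06, 5.120e-06, 3.240e-06]  ψ = [3, 3, 2, 3, 4]  (obs o_3=4)
t=4: δ = [3.072e-07, 3.072e-07, 4.608e-07, 2.048e-07, 2.916e-07]  ψ = [1, 1, 1, 3, 2]  (obs o_4=0)
t=5: δ = [9.216e-09, 1.843e-08, 4.147e-08, 9.216e-09, 9.216e-09]  ψ = [2, 0, 2, 2, 0]  (obs o_5=4)
backtrack: best end state = 2; path = [3, 3, 3, 1, 2, 2]

path = [3, 3, 3, 1, 2, 2]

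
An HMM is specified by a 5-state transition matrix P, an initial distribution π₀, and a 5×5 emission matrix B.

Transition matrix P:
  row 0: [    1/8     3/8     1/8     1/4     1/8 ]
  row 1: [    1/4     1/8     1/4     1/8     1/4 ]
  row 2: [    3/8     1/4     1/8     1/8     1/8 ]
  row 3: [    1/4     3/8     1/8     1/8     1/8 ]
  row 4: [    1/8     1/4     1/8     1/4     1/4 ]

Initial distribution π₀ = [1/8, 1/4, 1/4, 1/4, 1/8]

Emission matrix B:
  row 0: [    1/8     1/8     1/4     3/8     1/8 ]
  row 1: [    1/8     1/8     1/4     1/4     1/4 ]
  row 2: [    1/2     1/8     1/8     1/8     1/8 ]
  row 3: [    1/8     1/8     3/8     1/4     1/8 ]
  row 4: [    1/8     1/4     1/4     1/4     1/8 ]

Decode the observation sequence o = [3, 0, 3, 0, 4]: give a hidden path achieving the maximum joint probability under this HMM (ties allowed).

t=0: δ = [4.688e-02, 6.250e-02, 3.125e-02, 6.250e-02, 3.125e-02]  (obs o_0=3)
t=1: δ = [1.953e-03, 2.930e-03, 7.812e-03, 1.465e-03, 1.953e-03]  ψ = [1, 3, 1, 0, 1]  (obs o_1=0)
t=2: δ = [1.099e-03, 4.883e-04, 1.221e-04, 2.441e-04, 2.441e-04]  ψ = [2, 2, 2, 2, 2]  (obs o_2=3)
t=3: δ = [1.717e-05, 5.150e-05, 6.866e-05, 3.433e-05, 1.717e-05]  ψ = [0, 0, 0, 0, 0]  (obs o_3=0)
t=4: δ = [3.219e-06, 4.292e-06, 1.609e-06, 1.073e-06, 1.609e-06]  ψ = [2, 2, 1, 2, 1]  (obs o_4=4)
backtrack: best end state = 1; path = [1, 2, 0, 2, 1]

path = [1, 2, 0, 2, 1]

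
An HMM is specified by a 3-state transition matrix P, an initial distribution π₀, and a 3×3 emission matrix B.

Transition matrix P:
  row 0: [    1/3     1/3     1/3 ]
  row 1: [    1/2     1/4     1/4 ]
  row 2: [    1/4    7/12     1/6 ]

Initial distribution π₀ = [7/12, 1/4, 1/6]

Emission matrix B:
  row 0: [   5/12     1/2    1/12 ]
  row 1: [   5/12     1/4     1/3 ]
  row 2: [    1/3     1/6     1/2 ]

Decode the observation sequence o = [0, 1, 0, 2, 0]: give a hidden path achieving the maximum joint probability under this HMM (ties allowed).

t=0: δ = [2.431e-01, 1.042e-01, 5.556e-02]  (obs o_0=0)
t=1: δ = [4.051e-02, 2.025e-02, 1.350e-02]  ψ = [0, 0, 0]  (obs o_1=1)
t=2: δ = [5.626e-03, 5.626e-03, 4.501e-03]  ψ = [0, 0, 0]  (obs o_2=0)
t=3: δ = [2.344e-04, 8.752e-04, 9.377e-04]  ψ = [1, 2, 0]  (obs o_3=2)
t=4: δ = [1.823e-04, 2.279e-04, 7.293e-05]  ψ = [1, 2, 1]  (obs o_4=0)
backtrack: best end state = 1; path = [0, 0, 0, 2, 1]

path = [0, 0, 0, 2, 1]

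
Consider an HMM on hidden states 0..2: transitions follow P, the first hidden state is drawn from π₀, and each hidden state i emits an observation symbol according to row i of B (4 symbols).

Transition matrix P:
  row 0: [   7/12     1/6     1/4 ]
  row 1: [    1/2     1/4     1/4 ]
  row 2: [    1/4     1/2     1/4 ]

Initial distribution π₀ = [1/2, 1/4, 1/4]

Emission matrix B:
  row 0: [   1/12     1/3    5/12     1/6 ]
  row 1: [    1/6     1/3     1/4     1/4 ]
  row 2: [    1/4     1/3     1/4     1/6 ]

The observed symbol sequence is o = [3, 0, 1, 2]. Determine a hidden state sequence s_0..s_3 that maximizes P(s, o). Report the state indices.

t=0: δ = [8.333e-02, 6.250e-02, 4.167e-02]  (obs o_0=3)
t=1: δ = [4.051e-03, 3.472e-03, 5.208e-03]  ψ = [0, 2, 0]  (obs o_1=0)
t=2: δ = [7.877e-04, 8.681e-04, 4.340e-04]  ψ = [0, 2, 2]  (obs o_2=1)
t=3: δ = [1.915e-04, 5.425e-05, 5.425e-05]  ψ = [0, 1, 1]  (obs o_3=2)
backtrack: best end state = 0; path = [0, 0, 0, 0]

path = [0, 0, 0, 0]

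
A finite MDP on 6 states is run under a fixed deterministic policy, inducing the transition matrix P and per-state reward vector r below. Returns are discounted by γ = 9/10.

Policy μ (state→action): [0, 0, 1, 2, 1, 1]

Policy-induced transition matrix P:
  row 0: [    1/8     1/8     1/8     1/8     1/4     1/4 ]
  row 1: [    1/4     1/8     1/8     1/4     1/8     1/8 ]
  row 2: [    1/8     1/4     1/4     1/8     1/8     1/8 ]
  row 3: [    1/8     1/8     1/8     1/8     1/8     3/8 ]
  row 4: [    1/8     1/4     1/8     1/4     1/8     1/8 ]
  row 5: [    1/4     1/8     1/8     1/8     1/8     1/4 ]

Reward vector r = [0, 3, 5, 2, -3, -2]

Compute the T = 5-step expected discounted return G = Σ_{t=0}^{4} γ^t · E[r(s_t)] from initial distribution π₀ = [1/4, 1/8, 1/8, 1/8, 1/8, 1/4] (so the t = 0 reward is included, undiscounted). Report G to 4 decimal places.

G = 2.3416

t=0: π = [0.2500, 0.1250, 0.1250, 0.1250, 0.1250, 0.2500], E[r] = 0.3750, γ^t·E[r] = 0.375000, running G = 0.375000
t=1: π = [0.1719, 0.1563, 0.1406, 0.1563, 0.1563, 0.2188], E[r] = 0.5781, γ^t·E[r] = 0.520313, running G = 0.895313
t=2: π = [0.1719, 0.1621, 0.1426, 0.1641, 0.1465, 0.2129], E[r] = 0.6621, γ^t·E[r] = 0.536309, running G = 1.431621
t=3: π = [0.1719, 0.1611, 0.1428, 0.1636, 0.1465, 0.2141], E[r] = 0.6570, γ^t·E[r] = 0.478940, running G = 1.910561
t=4: π = [0.1719, 0.1612, 0.1429, 0.1635, 0.1465, 0.2141], E[r] = 0.6569, γ^t·E[r] = 0.431006, running G = 2.341567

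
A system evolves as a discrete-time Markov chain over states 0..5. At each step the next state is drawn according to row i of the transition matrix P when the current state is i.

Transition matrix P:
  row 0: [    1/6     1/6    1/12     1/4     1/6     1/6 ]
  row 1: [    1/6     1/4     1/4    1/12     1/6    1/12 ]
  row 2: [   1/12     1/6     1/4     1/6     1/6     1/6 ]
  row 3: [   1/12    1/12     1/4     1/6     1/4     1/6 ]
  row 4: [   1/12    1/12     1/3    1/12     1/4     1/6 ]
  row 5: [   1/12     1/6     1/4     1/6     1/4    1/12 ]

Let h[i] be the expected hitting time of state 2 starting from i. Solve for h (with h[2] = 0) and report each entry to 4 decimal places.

h = [4.7256, 4.0731, 0.0000, 3.9648, 3.6344, 3.9732]

First-step conditioning: h[2] = 0; for i ≠ 2, h[i] = 1 + Σ_k P[i][k]·h[k].
  h[0] = 1 + 1/6·h[0] + 1/6·h[1] + 1/4·h[3] + 1/6·h[4] + 1/6·h[5]
  h[1] = 1 + 1/6·h[0] + 1/4·h[1] + 1/12·h[3] + 1/6·h[4] + 1/12·h[5]
  h[3] = 1 + 1/12·h[0] + 1/12·h[1] + 1/6·h[3] + 1/4·h[4] + 1/6·h[5]
  h[4] = 1 + 1/12·h[0] + 1/12·h[1] + 1/12·h[3] + 1/4·h[4] + 1/6·h[5]
  h[5] = 1 + 1/12·h[0] + 1/6·h[1] + 1/6·h[3] + 1/4·h[4] + 1/12·h[5]
Solving the 5×5 linear system over states ≠ 2 gives exactly h = [10212/2161, 8802/2161, 0, 8568/2161, 7854/2161, 8586/2161] (h[2] = 0 is the target).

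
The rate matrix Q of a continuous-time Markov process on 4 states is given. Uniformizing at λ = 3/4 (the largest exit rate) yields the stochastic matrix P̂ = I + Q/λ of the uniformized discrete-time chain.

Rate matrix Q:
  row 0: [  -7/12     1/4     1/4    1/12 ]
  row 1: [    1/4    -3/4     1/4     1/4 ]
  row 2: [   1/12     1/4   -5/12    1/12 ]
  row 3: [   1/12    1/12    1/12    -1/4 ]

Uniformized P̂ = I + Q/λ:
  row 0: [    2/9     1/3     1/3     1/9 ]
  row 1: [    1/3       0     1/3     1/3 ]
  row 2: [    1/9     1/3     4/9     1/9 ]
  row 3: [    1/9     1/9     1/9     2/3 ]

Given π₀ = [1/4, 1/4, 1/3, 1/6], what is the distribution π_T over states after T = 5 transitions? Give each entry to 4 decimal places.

t=0: π = [0.2500, 0.2500, 0.3333, 0.1667]
t=1: π = [0.1944, 0.2130, 0.3333, 0.2593]
t=2: π = [0.1800, 0.2047, 0.3128, 0.3025]
t=3: π = [0.1766, 0.1979, 0.3009, 0.3246]
t=4: π = [0.1747, 0.1952, 0.2946, 0.3354]
t=5: π = [0.1739, 0.1937, 0.2915, 0.3409]

π = [0.1739, 0.1937, 0.2915, 0.3409]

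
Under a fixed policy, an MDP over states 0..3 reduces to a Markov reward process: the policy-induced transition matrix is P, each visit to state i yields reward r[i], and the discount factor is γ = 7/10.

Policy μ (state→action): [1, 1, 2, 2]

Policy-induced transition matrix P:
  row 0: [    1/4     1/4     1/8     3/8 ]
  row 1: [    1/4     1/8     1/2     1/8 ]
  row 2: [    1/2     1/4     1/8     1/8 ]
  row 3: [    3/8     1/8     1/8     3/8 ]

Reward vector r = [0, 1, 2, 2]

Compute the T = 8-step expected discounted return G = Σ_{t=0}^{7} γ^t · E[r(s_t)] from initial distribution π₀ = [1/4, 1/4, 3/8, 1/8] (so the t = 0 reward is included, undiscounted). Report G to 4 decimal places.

t=0: π = [0.2500, 0.2500, 0.3750, 0.1250], E[r] = 1.2500, γ^t·E[r] = 1.250000, running G = 1.250000
t=1: π = [0.3594, 0.2031, 0.2188, 0.2188], E[r] = 1.0781, γ^t·E[r] = 0.754688, running G = 2.004688
t=2: π = [0.3320, 0.1973, 0.2012, 0.2695], E[r] = 1.1387, γ^t·E[r] = 0.557949, running G = 2.562637
t=3: π = [0.3340, 0.1917, 0.1990, 0.2754], E[r] = 1.1404, γ^t·E[r] = 0.391151, running G = 2.953787
t=4: π = [0.3342, 0.1916, 0.1969, 0.2773], E[r] = 1.1400, γ^t·E[r] = 0.273725, running G = 3.227512
t=5: π = [0.3339, 0.1914, 0.1969, 0.2779], E[r] = 1.1409, γ^t·E[r] = 0.191743, running G = 3.419255
t=6: π = [0.3339, 0.1913, 0.1968, 0.2779], E[r] = 1.1408, γ^t·E[r] = 0.134209, running G = 3.553464
t=7: π = [0.3339, 0.1913, 0.1968, 0.2780], E[r] = 1.1408, γ^t·E[r] = 0.093949, running G = 3.647413

G = 3.6474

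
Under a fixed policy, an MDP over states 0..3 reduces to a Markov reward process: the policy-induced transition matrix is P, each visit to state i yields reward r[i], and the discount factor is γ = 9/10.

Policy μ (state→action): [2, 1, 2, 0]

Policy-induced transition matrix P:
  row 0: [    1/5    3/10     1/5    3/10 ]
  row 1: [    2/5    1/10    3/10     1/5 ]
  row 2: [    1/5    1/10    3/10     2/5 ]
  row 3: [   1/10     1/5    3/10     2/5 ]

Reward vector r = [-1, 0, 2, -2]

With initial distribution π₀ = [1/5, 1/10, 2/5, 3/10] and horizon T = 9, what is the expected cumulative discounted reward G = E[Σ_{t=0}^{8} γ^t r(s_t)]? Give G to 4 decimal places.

t=0: π = [0.2000, 0.1000, 0.4000, 0.3000], E[r] = 0.0000, γ^t·E[r] = 0.000000, running G = 0.000000
t=1: π = [0.1900, 0.1700, 0.2800, 0.3600], E[r] = -0.3500, γ^t·E[r] = -0.315000, running G = -0.315000
t=2: π = [0.1980, 0.1740, 0.2810, 0.3470], E[r] = -0.3300, γ^t·E[r] = -0.267300, running G = -0.582300
t=3: π = [0.2001, 0.1743, 0.2802, 0.3454], E[r] = -0.3305, γ^t·E[r] = -0.240935, running G = -0.823235
t=4: π = [0.2003, 0.1746, 0.2800, 0.3451], E[r] = -0.3306, γ^t·E[r] = -0.216907, running G = -1.040141
t=5: π = [0.2004, 0.1746, 0.2800, 0.3451], E[r] = -0.3306, γ^t·E[r] = -0.195201, running G = -1.235342
t=6: π = [0.2004, 0.1746, 0.2800, 0.3450], E[r] = -0.3306, γ^t·E[r] = -0.175683, running G = -1.411026
t=7: π = [0.2004, 0.1746, 0.2800, 0.3450], E[r] = -0.3306, γ^t·E[r] = -0.158115, running G = -1.569140
t=8: π = [0.2004, 0.1746, 0.2800, 0.3450], E[r] = -0.3306, γ^t·E[r] = -0.142303, running G = -1.711443

G = -1.7114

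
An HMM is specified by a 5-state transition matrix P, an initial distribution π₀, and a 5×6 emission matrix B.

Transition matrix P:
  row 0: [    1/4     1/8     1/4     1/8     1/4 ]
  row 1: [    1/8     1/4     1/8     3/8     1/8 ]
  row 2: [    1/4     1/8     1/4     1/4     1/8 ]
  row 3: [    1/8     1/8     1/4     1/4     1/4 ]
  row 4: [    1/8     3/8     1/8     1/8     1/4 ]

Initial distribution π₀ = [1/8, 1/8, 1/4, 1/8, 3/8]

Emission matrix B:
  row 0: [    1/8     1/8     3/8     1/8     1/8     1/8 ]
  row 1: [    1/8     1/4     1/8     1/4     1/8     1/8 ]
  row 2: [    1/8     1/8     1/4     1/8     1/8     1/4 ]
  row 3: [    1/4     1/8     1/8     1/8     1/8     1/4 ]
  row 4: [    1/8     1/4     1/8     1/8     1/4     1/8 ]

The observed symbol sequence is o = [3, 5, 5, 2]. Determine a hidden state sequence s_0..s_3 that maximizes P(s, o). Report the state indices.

path = [1, 3, 2, 0]

t=0: δ = [1.562e-02, 3.125e-02, 3.125e-02, 1.562e-02, 4.688e-02]  (obs o_0=3)
t=1: δ = [9.766e-04, 2.197e-03, 1.953e-03, 2.930e-03, 1.465e-03]  ψ = [2, 4, 2, 1, 4]  (obs o_1=5)
t=2: δ = [6.104e-05, 6.866e-05, 1.831e-04, 2.060e-04, 9.155e-05]  ψ = [2, 1, 3, 1, 3]  (obs o_2=5)
t=3: δ = [1.717e-05, 4.292e-06, 1.287e-05, 6.437e-06, 6.437e-06]  ψ = [2, 4, 3, 3, 3]  (obs o_3=2)
backtrack: best end state = 0; path = [1, 3, 2, 0]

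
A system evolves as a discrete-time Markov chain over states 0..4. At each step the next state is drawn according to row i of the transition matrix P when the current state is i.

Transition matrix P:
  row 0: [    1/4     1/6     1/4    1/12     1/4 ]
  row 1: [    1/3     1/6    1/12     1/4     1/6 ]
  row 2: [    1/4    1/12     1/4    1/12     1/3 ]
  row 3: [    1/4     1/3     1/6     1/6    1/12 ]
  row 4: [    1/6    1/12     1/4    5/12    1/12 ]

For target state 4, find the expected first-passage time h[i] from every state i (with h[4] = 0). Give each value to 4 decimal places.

h = [4.2873, 4.8658, 3.8819, 5.2089, 0.0000]

First-step conditioning: h[4] = 0; for i ≠ 4, h[i] = 1 + Σ_k P[i][k]·h[k].
  h[0] = 1 + 1/4·h[0] + 1/6·h[1] + 1/4·h[2] + 1/12·h[3]
  h[1] = 1 + 1/3·h[0] + 1/6·h[1] + 1/12·h[2] + 1/4·h[3]
  h[2] = 1 + 1/4·h[0] + 1/12·h[1] + 1/4·h[2] + 1/12·h[3]
  h[3] = 1 + 1/4·h[0] + 1/3·h[1] + 1/6·h[2] + 1/6·h[3]
Solving the 4×4 linear system over states ≠ 4 gives exactly h = [2268/529, 2574/529, 4107/1058, 5511/1058, 0] (h[4] = 0 is the target).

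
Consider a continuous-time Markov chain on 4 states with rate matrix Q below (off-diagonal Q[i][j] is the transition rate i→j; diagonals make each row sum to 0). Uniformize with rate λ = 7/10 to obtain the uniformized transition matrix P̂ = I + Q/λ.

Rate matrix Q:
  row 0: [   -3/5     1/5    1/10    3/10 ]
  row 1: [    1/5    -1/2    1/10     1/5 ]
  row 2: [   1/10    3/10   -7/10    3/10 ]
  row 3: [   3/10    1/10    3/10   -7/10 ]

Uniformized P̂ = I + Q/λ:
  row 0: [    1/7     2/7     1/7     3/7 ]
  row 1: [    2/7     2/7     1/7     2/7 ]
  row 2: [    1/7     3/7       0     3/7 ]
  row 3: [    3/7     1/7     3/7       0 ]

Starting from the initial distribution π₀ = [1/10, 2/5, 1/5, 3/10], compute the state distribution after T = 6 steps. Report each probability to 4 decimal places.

π = [0.2594, 0.2748, 0.1925, 0.2734]

t=0: π = [0.1000, 0.4000, 0.2000, 0.3000]
t=1: π = [0.2857, 0.2714, 0.2000, 0.2429]
t=2: π = [0.2510, 0.2796, 0.1837, 0.2857]
t=3: π = [0.2644, 0.2711, 0.1983, 0.2662]
t=4: π = [0.2576, 0.2760, 0.1906, 0.2758]
t=5: π = [0.2611, 0.2735, 0.1944, 0.2710]
t=6: π = [0.2594, 0.2748, 0.1925, 0.2734]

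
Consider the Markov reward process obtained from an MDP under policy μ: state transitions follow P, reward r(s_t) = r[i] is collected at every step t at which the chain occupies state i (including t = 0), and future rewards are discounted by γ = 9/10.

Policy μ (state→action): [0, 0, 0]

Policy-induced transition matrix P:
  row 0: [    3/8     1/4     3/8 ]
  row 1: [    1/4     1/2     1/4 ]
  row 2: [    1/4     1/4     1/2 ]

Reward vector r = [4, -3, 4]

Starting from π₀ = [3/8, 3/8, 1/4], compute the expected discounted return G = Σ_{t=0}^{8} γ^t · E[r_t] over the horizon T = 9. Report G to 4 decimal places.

t=0: π = [0.3750, 0.3750, 0.2500], E[r] = 1.3750, γ^t·E[r] = 1.375000, running G = 1.375000
t=1: π = [0.2969, 0.3438, 0.3594], E[r] = 1.5938, γ^t·E[r] = 1.434375, running G = 2.809375
t=2: π = [0.2871, 0.3359, 0.3770], E[r] = 1.6484, γ^t·E[r] = 1.335234, running G = 4.144609
t=3: π = [0.2859, 0.3340, 0.3801], E[r] = 1.6621, γ^t·E[r] = 1.211678, running G = 5.356287
t=4: π = [0.2857, 0.3335, 0.3808], E[r] = 1.6655, γ^t·E[r] = 1.092752, running G = 6.449040
t=5: π = [0.2857, 0.3334, 0.3809], E[r] = 1.6664, γ^t·E[r] = 0.983982, running G = 7.433021
t=6: π = [0.2857, 0.3333, 0.3809], E[r] = 1.6666, γ^t·E[r] = 0.885697, running G = 8.318719
t=7: π = [0.2857, 0.3333, 0.3809], E[r] = 1.6666, γ^t·E[r] = 0.797153, running G = 9.115872
t=8: π = [0.2857, 0.3333, 0.3810], E[r] = 1.6667, γ^t·E[r] = 0.717443, running G = 9.833315

G = 9.8333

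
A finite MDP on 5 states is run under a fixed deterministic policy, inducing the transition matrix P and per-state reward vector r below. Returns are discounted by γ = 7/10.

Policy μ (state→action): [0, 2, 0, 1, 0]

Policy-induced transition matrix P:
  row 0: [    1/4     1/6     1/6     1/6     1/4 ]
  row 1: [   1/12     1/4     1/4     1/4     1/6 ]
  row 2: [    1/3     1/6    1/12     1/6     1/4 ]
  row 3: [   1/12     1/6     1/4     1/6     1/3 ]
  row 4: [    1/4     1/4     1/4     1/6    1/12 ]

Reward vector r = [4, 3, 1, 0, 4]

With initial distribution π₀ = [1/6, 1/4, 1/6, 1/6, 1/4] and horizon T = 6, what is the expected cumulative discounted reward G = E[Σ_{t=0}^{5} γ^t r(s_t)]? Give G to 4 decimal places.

G = 7.3352

t=0: π = [0.1667, 0.2500, 0.1667, 0.1667, 0.2500], E[r] = 2.5833, γ^t·E[r] = 2.583333, running G = 2.583333
t=1: π = [0.1944, 0.2083, 0.2083, 0.1875, 0.2014], E[r] = 2.4167, γ^t·E[r] = 1.691667, running G = 4.275000
t=2: π = [0.2014, 0.2008, 0.1991, 0.1840, 0.2147], E[r] = 2.4659, γ^t·E[r] = 1.208270, running G = 5.483270
t=3: π = [0.2024, 0.2013, 0.2000, 0.1834, 0.2128], E[r] = 2.4650, γ^t·E[r] = 0.845491, running G = 6.328761
t=4: π = [0.2026, 0.2012, 0.1998, 0.1834, 0.2130], E[r] = 2.4657, γ^t·E[r] = 0.592013, running G = 6.920773
t=5: π = [0.2025, 0.2012, 0.1998, 0.1834, 0.2130], E[r] = 2.4656, γ^t·E[r] = 0.414397, running G = 7.335171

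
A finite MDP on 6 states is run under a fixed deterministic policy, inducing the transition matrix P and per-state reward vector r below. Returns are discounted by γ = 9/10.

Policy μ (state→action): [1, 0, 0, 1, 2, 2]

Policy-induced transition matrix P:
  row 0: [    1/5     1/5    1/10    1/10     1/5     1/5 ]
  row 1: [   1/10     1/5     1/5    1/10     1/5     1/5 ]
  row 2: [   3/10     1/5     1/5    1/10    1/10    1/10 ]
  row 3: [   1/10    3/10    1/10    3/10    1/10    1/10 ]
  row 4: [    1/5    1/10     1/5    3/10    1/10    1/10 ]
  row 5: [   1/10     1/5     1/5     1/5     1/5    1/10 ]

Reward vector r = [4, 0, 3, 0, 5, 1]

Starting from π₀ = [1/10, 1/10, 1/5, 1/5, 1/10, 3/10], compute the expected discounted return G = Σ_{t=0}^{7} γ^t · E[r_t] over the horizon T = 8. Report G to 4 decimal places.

G = 11.3702

t=0: π = [0.1000, 0.1000, 0.2000, 0.2000, 0.1000, 0.3000], E[r] = 1.8000, γ^t·E[r] = 1.800000, running G = 1.800000
t=1: π = [0.1600, 0.2100, 0.1700, 0.1900, 0.1500, 0.1200], E[r] = 2.0200, γ^t·E[r] = 1.818000, running G = 3.618000
t=2: π = [0.1650, 0.2040, 0.1650, 0.1800, 0.1490, 0.1370], E[r] = 2.0370, γ^t·E[r] = 1.649970, running G = 5.267970
t=3: π = [0.1644, 0.2031, 0.1655, 0.1795, 0.1506, 0.1369], E[r] = 2.0440, γ^t·E[r] = 1.490076, running G = 6.758046
t=4: π = [0.1646, 0.2029, 0.1656, 0.1797, 0.1504, 0.1368], E[r] = 2.0442, γ^t·E[r] = 1.341186, running G = 8.099232
t=5: π = [0.1646, 0.2029, 0.1656, 0.1797, 0.1504, 0.1367], E[r] = 2.0441, γ^t·E[r] = 1.207009, running G = 9.306241
t=6: π = [0.1646, 0.2029, 0.1656, 0.1797, 0.1504, 0.1368], E[r] = 2.0441, γ^t·E[r] = 1.086309, running G = 10.392550
t=7: π = [0.1646, 0.2029, 0.1656, 0.1797, 0.1504, 0.1368], E[r] = 2.0441, γ^t·E[r] = 0.977679, running G = 11.370229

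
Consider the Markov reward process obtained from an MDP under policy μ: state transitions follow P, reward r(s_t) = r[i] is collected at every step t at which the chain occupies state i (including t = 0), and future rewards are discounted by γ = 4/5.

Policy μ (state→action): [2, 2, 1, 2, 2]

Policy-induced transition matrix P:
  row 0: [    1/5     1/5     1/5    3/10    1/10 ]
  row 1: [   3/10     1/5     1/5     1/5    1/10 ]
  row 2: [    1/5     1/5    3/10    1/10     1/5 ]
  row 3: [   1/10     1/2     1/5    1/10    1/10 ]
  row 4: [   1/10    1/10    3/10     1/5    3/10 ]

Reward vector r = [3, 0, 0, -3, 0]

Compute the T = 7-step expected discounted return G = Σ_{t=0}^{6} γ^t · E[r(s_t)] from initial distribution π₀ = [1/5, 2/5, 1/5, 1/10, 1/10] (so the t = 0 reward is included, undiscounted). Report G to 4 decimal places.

t=0: π = [0.2000, 0.4000, 0.2000, 0.1000, 0.1000], E[r] = 0.3000, γ^t·E[r] = 0.300000, running G = 0.300000
t=1: π = [0.2200, 0.2200, 0.2300, 0.1900, 0.1400], E[r] = 0.0900, γ^t·E[r] = 0.072000, running G = 0.372000
t=2: π = [0.1890, 0.2430, 0.2370, 0.1800, 0.1510], E[r] = 0.0270, γ^t·E[r] = 0.017280, running G = 0.389280
t=3: π = [0.1912, 0.2389, 0.2388, 0.1772, 0.1539], E[r] = 0.0420, γ^t·E[r] = 0.021504, running G = 0.410784
t=4: π = [0.1908, 0.2378, 0.2393, 0.1775, 0.1547], E[r] = 0.0398, γ^t·E[r] = 0.016294, running G = 0.427078
t=5: π = [0.1906, 0.2378, 0.2394, 0.1774, 0.1549], E[r] = 0.0395, γ^t·E[r] = 0.012937, running G = 0.440015
t=6: π = [0.1906, 0.2377, 0.2394, 0.1774, 0.1549], E[r] = 0.0395, γ^t·E[r] = 0.010362, running G = 0.450377

G = 0.4504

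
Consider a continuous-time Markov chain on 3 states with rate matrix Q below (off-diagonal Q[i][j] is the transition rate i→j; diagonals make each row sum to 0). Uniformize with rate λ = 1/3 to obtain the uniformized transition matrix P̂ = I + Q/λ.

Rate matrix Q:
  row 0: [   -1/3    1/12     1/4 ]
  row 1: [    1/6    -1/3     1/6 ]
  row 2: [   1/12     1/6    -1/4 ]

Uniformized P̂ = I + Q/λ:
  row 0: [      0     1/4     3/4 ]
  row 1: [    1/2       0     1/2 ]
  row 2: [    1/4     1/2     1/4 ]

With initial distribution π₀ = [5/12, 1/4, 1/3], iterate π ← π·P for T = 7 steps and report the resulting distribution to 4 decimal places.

t=0: π = [0.4167, 0.2500, 0.3333]
t=1: π = [0.2083, 0.2708, 0.5208]
t=2: π = [0.2656, 0.3125, 0.4219]
t=3: π = [0.2617, 0.2773, 0.4609]
t=4: π = [0.2539, 0.2959, 0.4502]
t=5: π = [0.2605, 0.2886, 0.4509]
t=6: π = [0.2570, 0.2906, 0.4524]
t=7: π = [0.2584, 0.2905, 0.4512]

π = [0.2584, 0.2905, 0.4512]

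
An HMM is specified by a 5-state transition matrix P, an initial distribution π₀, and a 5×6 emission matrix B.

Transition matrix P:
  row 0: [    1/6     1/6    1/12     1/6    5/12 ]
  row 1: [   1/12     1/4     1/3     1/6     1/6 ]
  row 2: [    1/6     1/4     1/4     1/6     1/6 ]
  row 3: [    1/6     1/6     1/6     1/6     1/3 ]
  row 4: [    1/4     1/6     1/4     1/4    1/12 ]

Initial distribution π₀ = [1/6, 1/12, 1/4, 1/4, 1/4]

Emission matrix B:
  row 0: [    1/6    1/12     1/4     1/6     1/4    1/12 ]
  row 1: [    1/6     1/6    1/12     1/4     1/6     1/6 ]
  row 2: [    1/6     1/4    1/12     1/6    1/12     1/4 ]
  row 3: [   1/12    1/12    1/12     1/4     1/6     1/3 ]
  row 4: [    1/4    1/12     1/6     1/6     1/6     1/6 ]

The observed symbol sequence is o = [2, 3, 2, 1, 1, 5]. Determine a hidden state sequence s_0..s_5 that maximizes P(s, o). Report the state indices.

t=0: δ = [4.167e-02, 6.944e-03, 2.083e-02, 2.083e-02, 4.167e-02]  (obs o_0=2)
t=1: δ = [1.736e-03, 1.736e-03, 1.736e-03, 2.604e-03, 2.894e-03]  ψ = [4, 0, 4, 4, 0]  (obs o_1=3)
t=2: δ = [1.808e-04, 4.019e-05, 6.028e-05, 6.028e-05, 1.447e-04]  ψ = [4, 4, 4, 4, 3]  (obs o_2=2)
t=3: δ = [3.014e-06, 5.023e-06, 9.042e-06, 3.014e-06, 6.279e-06]  ψ = [4, 0, 4, 4, 0]  (obs o_3=1)
t=4: δ = [1.308e-07, 3.768e-07, 5.651e-07, 1.308e-07, 1.256e-07]  ψ = [4, 2, 2, 4, 2]  (obs o_4=1)
t=5: δ = [7.849e-09, 2.355e-08, 3.532e-08, 3.140e-08, 1.570e-08]  ψ = [2, 2, 2, 2, 2]  (obs o_5=5)
backtrack: best end state = 2; path = [4, 3, 4, 2, 2, 2]

path = [4, 3, 4, 2, 2, 2]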